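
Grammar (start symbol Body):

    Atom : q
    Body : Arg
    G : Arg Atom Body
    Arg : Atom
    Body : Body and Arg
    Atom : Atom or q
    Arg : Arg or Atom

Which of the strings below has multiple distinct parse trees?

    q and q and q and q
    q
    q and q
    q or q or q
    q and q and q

q and q and q and q: 1 tree
q: 1 tree
q and q: 1 tree
q or q or q: 4 trees
q and q and q: 1 tree

q or q or q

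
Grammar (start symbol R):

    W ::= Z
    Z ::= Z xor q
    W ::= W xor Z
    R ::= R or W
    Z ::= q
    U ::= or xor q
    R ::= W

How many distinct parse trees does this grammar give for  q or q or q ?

1

Parse trees for q or q or q:
  [R [R [R [W [Z q]]] or [W [Z q]]] or [W [Z q]]]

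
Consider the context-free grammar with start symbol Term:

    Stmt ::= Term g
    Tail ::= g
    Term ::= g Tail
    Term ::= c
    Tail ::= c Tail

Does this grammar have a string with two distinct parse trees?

(Stmt is unreachable from Term, so its rules don't affect L(Term).) Each reachable nonterminal has at most one production per leading terminal, and all productions are right-linear; the derivation is determined token-by-token.

Unambiguous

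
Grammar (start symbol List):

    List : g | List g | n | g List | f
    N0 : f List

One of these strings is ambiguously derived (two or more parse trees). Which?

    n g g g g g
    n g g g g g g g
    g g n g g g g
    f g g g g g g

g g n g g g g

n g g g g g: 1 tree
n g g g g g g g: 1 tree
g g n g g g g: 15 trees
f g g g g g g: 1 tree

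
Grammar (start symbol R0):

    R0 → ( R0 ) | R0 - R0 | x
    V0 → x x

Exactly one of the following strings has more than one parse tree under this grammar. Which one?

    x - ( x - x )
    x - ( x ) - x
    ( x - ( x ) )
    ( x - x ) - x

x - ( x - x ): 1 tree
x - ( x ) - x: 2 trees
( x - ( x ) ): 1 tree
( x - x ) - x: 1 tree

x - ( x ) - x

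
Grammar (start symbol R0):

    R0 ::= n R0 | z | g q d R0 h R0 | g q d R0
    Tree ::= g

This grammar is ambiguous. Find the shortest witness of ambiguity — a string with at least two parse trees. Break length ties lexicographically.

length 1: no string has ≥2 trees
length 2: no string has ≥2 trees
length 3: no string has ≥2 trees
length 4: no string has ≥2 trees
length 5: no string has ≥2 trees
length 6: no string has ≥2 trees
length 7: no string has ≥2 trees
length 8: no string has ≥2 trees
length 9: g q d g q d z h z has 2 parse trees

Two derivations of g q d g q d z h z:
  R0 ⇒ g q d R0 h R0 ⇒ g q d g q d R0 h R0 ⇒ g q d g q d z h R0 ⇒ g q d g q d z h z
  R0 ⇒ g q d R0 ⇒ g q d g q d R0 h R0 ⇒ g q d g q d z h R0 ⇒ g q d g q d z h z

g q d g q d z h z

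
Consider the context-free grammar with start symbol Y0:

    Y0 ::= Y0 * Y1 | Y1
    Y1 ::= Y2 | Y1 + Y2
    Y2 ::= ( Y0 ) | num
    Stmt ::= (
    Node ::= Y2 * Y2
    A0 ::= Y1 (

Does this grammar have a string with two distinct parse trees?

Unambiguous

(Stmt, Node, A0 are unreachable from Y0, so their rules don't affect L(Y0).) The grammar is stratified — Y0 handles '*' (left-recursive), Y1 handles '+', Y2 atoms. Each operator has a fixed associativity and precedence level, so every string has one parse.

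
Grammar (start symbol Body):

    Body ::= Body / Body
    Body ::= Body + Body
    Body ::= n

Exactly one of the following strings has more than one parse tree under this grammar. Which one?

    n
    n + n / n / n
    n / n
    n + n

n: 1 tree
n + n / n / n: 5 trees
n / n: 1 tree
n + n: 1 tree

n + n / n / n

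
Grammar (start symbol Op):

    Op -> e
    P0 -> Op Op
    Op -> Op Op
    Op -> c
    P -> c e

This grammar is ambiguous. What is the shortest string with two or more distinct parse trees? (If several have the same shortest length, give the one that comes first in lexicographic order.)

length 1: no string has ≥2 trees
length 2: no string has ≥2 trees
length 3: c c c has 2 parse trees

Two derivations of c c c:
  Op ⇒ Op Op ⇒ Op Op Op ⇒ c Op Op ⇒ c c Op ⇒ c c c
  Op ⇒ Op Op ⇒ c Op ⇒ c Op Op ⇒ c c Op ⇒ c c c

c c c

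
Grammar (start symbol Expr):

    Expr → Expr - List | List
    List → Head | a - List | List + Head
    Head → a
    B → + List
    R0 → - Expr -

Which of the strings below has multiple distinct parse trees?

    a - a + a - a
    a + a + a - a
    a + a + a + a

a - a + a - a: 3 trees
a + a + a - a: 1 tree
a + a + a + a: 1 tree

a - a + a - a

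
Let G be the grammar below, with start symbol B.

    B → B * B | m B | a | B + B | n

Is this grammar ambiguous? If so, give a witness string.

Witness: m a * a

Derivation 1: B ⇒ B * B ⇒ m B * B ⇒ m a * B ⇒ m a * a
Derivation 2: B ⇒ m B ⇒ m B * B ⇒ m a * B ⇒ m a * a

Two distinct leftmost derivations for the same string.

Ambiguous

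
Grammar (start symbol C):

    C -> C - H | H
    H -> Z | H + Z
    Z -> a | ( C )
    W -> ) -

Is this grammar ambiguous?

Only C, H, Z are reachable from C; ignoring the rest: The grammar is stratified — C handles '-' (left-recursive), H handles '+', Z atoms. Each operator has a fixed associativity and precedence level, so every string has one parse.

Unambiguous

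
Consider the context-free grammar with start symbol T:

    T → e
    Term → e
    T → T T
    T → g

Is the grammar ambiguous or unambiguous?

Witness: e e e

Derivation 1: T ⇒ T T ⇒ e T ⇒ e T T ⇒ e e T ⇒ e e e
Derivation 2: T ⇒ T T ⇒ T T T ⇒ e T T ⇒ e e T ⇒ e e e

Two distinct leftmost derivations for the same string.

Ambiguous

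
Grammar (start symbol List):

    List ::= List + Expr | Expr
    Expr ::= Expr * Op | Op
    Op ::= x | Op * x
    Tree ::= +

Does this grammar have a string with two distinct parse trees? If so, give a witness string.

Ambiguous

Witness: x * x

Derivation 1: List ⇒ Expr ⇒ Expr * Op ⇒ Op * Op ⇒ x * Op ⇒ x * x
Derivation 2: List ⇒ Expr ⇒ Op ⇒ Op * x ⇒ x * x

Two distinct leftmost derivations for the same string.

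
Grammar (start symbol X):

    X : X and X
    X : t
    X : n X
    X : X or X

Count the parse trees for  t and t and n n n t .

2

Parse trees for t and t and n n n t:
  [X [X t] and [X [X t] and [X n [X n [X n [X t]]]]]]
  [X [X [X t] and [X t]] and [X n [X n [X n [X t]]]]]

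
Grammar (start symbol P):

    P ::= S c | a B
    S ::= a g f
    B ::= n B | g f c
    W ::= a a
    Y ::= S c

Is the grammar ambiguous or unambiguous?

Witness: a g f c

Derivation 1: P ⇒ S c ⇒ a g f c
Derivation 2: P ⇒ a B ⇒ a g f c

Two distinct leftmost derivations for the same string.

Ambiguous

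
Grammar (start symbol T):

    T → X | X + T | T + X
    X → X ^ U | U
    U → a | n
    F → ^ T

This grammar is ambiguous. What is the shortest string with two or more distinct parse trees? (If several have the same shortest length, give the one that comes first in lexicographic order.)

a + a

length 1: no string has ≥2 trees
length 3: a + a has 2 parse trees

Two derivations of a + a:
  T ⇒ X + T ⇒ U + T ⇒ a + T ⇒ a + X ⇒ a + U ⇒ a + a
  T ⇒ T + X ⇒ X + X ⇒ U + X ⇒ a + X ⇒ a + U ⇒ a + a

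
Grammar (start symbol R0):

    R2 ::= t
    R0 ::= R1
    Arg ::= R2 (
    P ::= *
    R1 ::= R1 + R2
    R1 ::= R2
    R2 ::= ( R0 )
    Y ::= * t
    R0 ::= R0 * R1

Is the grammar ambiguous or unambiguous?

Only R0, R1, R2 are reachable from R0; ignoring the rest: This is a standard precedence ladder (R0 over R1 over R2), with each level left-recursive on its own operator ('*' at R0, '+' at R1). That structure is LR(1), hence unambiguous.

Unambiguous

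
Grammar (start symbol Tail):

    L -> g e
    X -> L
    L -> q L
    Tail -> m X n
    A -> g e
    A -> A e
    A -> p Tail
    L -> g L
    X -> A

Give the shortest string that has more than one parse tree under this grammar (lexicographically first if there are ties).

m g e n

length 4: m g e n has 2 parse trees

Two derivations of m g e n:
  Tail ⇒ m X n ⇒ m L n ⇒ m g e n
  Tail ⇒ m X n ⇒ m A n ⇒ m g e n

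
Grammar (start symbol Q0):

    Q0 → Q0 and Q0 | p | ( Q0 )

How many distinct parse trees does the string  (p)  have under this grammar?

1

Parse trees for (p):
  [Q0 ( [Q0 p] )]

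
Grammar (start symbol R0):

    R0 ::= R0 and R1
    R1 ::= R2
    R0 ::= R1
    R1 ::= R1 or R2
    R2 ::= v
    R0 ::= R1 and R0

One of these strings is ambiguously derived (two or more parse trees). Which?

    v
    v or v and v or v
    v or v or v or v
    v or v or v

v: 1 tree
v or v and v or v: 2 trees
v or v or v or v: 1 tree
v or v or v: 1 tree

v or v and v or v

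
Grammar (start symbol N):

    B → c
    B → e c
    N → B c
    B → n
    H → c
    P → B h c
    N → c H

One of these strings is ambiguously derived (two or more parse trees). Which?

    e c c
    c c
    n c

c c

e c c: 1 tree
c c: 2 trees
n c: 1 tree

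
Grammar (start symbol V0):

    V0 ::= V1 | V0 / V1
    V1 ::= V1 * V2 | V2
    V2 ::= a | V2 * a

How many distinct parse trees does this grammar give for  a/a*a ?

Parse trees for a/a*a:
  [V0 [V0 [V1 [V2 a]]] / [V1 [V1 [V2 a]] * [V2 a]]]
  [V0 [V0 [V1 [V2 a]]] / [V1 [V2 [V2 a] * a]]]

2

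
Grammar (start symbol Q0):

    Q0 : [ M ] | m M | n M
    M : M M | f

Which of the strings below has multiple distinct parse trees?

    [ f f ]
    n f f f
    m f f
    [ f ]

[ f f ]: 1 tree
n f f f: 2 trees
m f f: 1 tree
[ f ]: 1 tree

n f f f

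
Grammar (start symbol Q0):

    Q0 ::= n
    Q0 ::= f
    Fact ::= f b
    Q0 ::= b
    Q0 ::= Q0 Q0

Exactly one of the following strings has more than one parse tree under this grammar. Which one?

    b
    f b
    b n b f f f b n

b: 1 tree
f b: 1 tree
b n b f f f b n: 429 trees

b n b f f f b n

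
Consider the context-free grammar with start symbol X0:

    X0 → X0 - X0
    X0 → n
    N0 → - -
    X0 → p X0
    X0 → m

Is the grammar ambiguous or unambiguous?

Witness: p m - m

Derivation 1: X0 ⇒ X0 - X0 ⇒ p X0 - X0 ⇒ p m - X0 ⇒ p m - m
Derivation 2: X0 ⇒ p X0 ⇒ p X0 - X0 ⇒ p m - X0 ⇒ p m - m

Two distinct leftmost derivations for the same string.

Ambiguous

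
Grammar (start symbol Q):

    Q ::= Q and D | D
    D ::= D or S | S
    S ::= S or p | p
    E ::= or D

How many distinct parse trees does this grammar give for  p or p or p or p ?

Parse trees for p or p or p or p:
  [Q [D [D [S p]] or [S [S [S p] or p] or p]]]
  [Q [D [D [D [S p]] or [S p]] or [S [S p] or p]]]
  [Q [D [D [S [S p] or p]] or [S [S p] or p]]]
  [Q [D [D [D [S p]] or [S [S p] or p]] or [S p]]]
  [Q [D [D [D [D [S p]] or [S p]] or [S p]] or [S p]]]
  [Q [D [D [D [S [S p] or p]] or [S p]] or [S p]]]
  [Q [D [D [S [S [S p] or p] or p]] or [S p]]]
  [Q [D [S [S [S [S p] or p] or p] or p]]]

8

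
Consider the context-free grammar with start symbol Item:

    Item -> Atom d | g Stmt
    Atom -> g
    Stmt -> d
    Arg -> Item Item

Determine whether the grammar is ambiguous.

Witness: g d

Derivation 1: Item ⇒ Atom d ⇒ g d
Derivation 2: Item ⇒ g Stmt ⇒ g d

Two distinct leftmost derivations for the same string.

Ambiguous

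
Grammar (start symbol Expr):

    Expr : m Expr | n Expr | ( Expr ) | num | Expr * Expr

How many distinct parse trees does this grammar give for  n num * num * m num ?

5

Parse trees for n num * num * m num:
  [Expr n [Expr [Expr num] * [Expr [Expr num] * [Expr m [Expr num]]]]]
  [Expr n [Expr [Expr [Expr num] * [Expr num]] * [Expr m [Expr num]]]]
  [Expr [Expr n [Expr num]] * [Expr [Expr num] * [Expr m [Expr num]]]]
  [Expr [Expr n [Expr [Expr num] * [Expr num]]] * [Expr m [Expr num]]]
  [Expr [Expr [Expr n [Expr num]] * [Expr num]] * [Expr m [Expr num]]]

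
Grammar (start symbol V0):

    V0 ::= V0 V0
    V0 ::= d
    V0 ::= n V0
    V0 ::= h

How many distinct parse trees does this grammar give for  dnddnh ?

9

Parse trees for dnddnh (showing first 6 of 9):
  [V0 [V0 d] [V0 [V0 n [V0 d]] [V0 [V0 d] [V0 n [V0 h]]]]]
  [V0 [V0 d] [V0 [V0 [V0 n [V0 d]] [V0 d]] [V0 n [V0 h]]]]
  [V0 [V0 d] [V0 [V0 n [V0 [V0 d] [V0 d]]] [V0 n [V0 h]]]]
  [V0 [V0 d] [V0 n [V0 [V0 d] [V0 [V0 d] [V0 n [V0 h]]]]]]
  [V0 [V0 d] [V0 n [V0 [V0 [V0 d] [V0 d]] [V0 n [V0 h]]]]]
  [V0 [V0 [V0 d] [V0 n [V0 d]]] [V0 [V0 d] [V0 n [V0 h]]]]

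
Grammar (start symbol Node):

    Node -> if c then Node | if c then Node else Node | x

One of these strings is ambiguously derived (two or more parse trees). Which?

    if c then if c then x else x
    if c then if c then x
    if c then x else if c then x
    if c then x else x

if c then if c then x else x: 2 trees
if c then if c then x: 1 tree
if c then x else if c then x: 1 tree
if c then x else x: 1 tree

if c then if c then x else x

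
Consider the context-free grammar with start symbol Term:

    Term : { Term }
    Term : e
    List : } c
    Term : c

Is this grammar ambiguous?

(List is unreachable from Term, so its rules don't affect L(Term).) L(Term) is { openⁿ atom closeⁿ : n ≥ 0 }. The bracket depth fixes n, and the derivation is forced at every step.

Unambiguous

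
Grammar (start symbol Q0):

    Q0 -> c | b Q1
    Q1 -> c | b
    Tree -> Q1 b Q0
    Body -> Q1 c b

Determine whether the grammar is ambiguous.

Unambiguous

Only Q0, Q1 are reachable from Q0; ignoring the rest: Each reachable nonterminal has at most one production per leading terminal, and all productions are right-linear; the derivation is determined token-by-token.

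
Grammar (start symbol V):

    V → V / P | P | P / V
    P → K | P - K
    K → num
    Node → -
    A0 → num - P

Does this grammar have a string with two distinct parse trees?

Ambiguous

Witness: num / num

Derivation 1: V ⇒ V / P ⇒ P / P ⇒ K / P ⇒ num / P ⇒ num / K ⇒ num / num
Derivation 2: V ⇒ P / V ⇒ K / V ⇒ num / V ⇒ num / P ⇒ num / K ⇒ num / num

Two distinct leftmost derivations for the same string.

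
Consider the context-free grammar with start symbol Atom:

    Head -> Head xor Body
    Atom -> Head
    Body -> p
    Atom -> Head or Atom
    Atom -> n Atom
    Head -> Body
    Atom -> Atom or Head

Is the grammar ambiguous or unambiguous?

Ambiguous

Witness: p or p

Derivation 1: Atom ⇒ Head or Atom ⇒ Body or Atom ⇒ p or Atom ⇒ p or Head ⇒ p or Body ⇒ p or p
Derivation 2: Atom ⇒ Atom or Head ⇒ Head or Head ⇒ Body or Head ⇒ p or Head ⇒ p or Body ⇒ p or p

Two distinct leftmost derivations for the same string.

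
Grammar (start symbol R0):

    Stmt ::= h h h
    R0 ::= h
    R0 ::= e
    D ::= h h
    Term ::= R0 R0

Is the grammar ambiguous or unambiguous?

Only R0 is reachable from R0; ignoring the rest: Restricted to the reachable nonterminals, every rule has the form A → t or A → t B, and no two rules for the same A share a first terminal. The grammar encodes a DFA — one run per string.

Unambiguous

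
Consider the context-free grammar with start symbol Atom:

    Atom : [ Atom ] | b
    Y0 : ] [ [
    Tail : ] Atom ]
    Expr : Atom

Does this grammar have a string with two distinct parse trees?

Only Atom is reachable from Atom; ignoring the rest: Each string is a nest of matched brackets around a single atom. An opening bracket forces the recursive rule; an atom forces the base rule.

Unambiguous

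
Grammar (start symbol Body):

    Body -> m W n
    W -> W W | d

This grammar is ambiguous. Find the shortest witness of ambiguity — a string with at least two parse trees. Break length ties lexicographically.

m d d d n

length 3: no string has ≥2 trees
length 4: no string has ≥2 trees
length 5: m d d d n has 2 parse trees

Two derivations of m d d d n:
  Body ⇒ m W n ⇒ m W W n ⇒ m W W W n ⇒ m d W W n ⇒ m d d W n ⇒ m d d d n
  Body ⇒ m W n ⇒ m W W n ⇒ m d W n ⇒ m d W W n ⇒ m d d W n ⇒ m d d d n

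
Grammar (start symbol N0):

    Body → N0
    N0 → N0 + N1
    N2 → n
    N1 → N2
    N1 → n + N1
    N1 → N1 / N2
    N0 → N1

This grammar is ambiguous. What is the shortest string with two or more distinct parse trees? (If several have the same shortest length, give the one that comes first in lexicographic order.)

n + n

length 1: no string has ≥2 trees
length 3: n + n has 2 parse trees

Two derivations of n + n:
  N0 ⇒ N0 + N1 ⇒ N1 + N1 ⇒ N2 + N1 ⇒ n + N1 ⇒ n + N2 ⇒ n + n
  N0 ⇒ N1 ⇒ n + N1 ⇒ n + N2 ⇒ n + n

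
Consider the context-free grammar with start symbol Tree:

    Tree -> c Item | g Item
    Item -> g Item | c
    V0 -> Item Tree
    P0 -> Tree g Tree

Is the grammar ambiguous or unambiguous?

Unambiguous

Only Tree, Item are reachable from Tree; ignoring the rest: Each reachable nonterminal has at most one production per leading terminal, and all productions are right-linear; the derivation is determined token-by-token.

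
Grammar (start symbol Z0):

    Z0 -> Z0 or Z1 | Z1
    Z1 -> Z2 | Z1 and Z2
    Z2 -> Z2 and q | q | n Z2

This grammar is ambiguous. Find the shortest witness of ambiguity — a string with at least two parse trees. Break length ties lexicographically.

q and q

length 1: no string has ≥2 trees
length 2: no string has ≥2 trees
length 3: q and q has 2 parse trees

Two derivations of q and q:
  Z0 ⇒ Z1 ⇒ Z2 ⇒ Z2 and q ⇒ q and q
  Z0 ⇒ Z1 ⇒ Z1 and Z2 ⇒ Z2 and Z2 ⇒ q and Z2 ⇒ q and q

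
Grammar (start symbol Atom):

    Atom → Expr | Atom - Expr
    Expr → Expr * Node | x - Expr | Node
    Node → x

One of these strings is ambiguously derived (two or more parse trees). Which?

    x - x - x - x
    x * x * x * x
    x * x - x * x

x - x - x - x: 8 trees
x * x * x * x: 1 tree
x * x - x * x: 1 tree

x - x - x - x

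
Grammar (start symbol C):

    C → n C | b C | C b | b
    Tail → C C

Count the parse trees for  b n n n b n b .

1

Parse trees for b n n n b n b:
  [C b [C n [C n [C n [C b [C n [C b]]]]]]]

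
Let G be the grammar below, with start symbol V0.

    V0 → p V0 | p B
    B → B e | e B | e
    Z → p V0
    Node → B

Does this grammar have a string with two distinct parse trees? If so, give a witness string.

Witness: p e e

Derivation 1: V0 ⇒ p B ⇒ p B e ⇒ p e e
Derivation 2: V0 ⇒ p B ⇒ p e B ⇒ p e e

Two distinct leftmost derivations for the same string.

Ambiguous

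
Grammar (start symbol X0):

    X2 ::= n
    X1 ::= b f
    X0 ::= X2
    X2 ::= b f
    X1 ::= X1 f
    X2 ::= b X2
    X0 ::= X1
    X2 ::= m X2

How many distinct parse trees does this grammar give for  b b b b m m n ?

1

Parse trees for b b b b m m n:
  [X0 [X2 b [X2 b [X2 b [X2 b [X2 m [X2 m [X2 n]]]]]]]]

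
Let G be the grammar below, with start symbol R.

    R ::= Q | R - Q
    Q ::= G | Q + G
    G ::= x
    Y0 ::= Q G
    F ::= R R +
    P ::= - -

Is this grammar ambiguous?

Only R, Q, G are reachable from R; ignoring the rest: This is a standard precedence ladder (R over Q over G), with each level left-recursive on its own operator ('-' at R, '+' at Q). That structure is LR(1), hence unambiguous.

Unambiguous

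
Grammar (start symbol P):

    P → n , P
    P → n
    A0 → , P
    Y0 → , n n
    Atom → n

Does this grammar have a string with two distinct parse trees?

Only P is reachable from P; ignoring the rest: The reachable grammar is A → atom sep A | atom. Each atom is followed by either the separator (recurse) or end-of-string (stop) — no choice point.

Unambiguous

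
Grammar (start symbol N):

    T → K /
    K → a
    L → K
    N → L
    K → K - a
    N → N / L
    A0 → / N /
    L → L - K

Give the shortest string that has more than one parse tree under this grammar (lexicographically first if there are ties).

length 1: no string has ≥2 trees
length 3: a - a has 2 parse trees

Two derivations of a - a:
  N ⇒ L ⇒ K ⇒ K - a ⇒ a - a
  N ⇒ L ⇒ L - K ⇒ K - K ⇒ a - K ⇒ a - a

a - a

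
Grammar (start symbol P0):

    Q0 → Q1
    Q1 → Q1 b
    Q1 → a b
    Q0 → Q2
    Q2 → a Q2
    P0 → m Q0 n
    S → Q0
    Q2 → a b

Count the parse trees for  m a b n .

Parse trees for m a b n:
  [P0 m [Q0 [Q1 a b]] n]
  [P0 m [Q0 [Q2 a b]] n]

2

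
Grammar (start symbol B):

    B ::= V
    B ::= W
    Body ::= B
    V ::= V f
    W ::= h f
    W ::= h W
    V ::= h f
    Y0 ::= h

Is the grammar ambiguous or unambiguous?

Witness: h f

Derivation 1: B ⇒ V ⇒ h f
Derivation 2: B ⇒ W ⇒ h f

Two distinct leftmost derivations for the same string.

Ambiguous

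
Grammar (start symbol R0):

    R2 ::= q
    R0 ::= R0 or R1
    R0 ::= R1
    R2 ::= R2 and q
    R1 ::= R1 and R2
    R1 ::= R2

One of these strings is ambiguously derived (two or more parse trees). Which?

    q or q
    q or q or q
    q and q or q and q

q and q or q and q

q or q: 1 tree
q or q or q: 1 tree
q and q or q and q: 4 trees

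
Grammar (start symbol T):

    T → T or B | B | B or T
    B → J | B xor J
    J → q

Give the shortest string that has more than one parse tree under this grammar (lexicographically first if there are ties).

length 1: no string has ≥2 trees
length 3: q or q has 2 parse trees

Two derivations of q or q:
  T ⇒ T or B ⇒ B or B ⇒ J or B ⇒ q or B ⇒ q or J ⇒ q or q
  T ⇒ B or T ⇒ J or T ⇒ q or T ⇒ q or B ⇒ q or J ⇒ q or q

q or q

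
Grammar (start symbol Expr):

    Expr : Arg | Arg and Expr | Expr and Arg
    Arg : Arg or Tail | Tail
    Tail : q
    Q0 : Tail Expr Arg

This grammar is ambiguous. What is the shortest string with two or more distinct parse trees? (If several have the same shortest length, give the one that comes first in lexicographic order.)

q and q

length 1: no string has ≥2 trees
length 3: q and q has 2 parse trees

Two derivations of q and q:
  Expr ⇒ Arg and Expr ⇒ Tail and Expr ⇒ q and Expr ⇒ q and Arg ⇒ q and Tail ⇒ q and q
  Expr ⇒ Expr and Arg ⇒ Arg and Arg ⇒ Tail and Arg ⇒ q and Arg ⇒ q and Tail ⇒ q and q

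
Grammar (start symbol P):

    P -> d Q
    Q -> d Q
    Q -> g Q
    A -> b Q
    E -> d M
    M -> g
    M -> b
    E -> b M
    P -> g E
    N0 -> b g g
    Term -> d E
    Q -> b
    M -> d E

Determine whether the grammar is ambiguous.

Unambiguous

(A, N0, Term are unreachable from P, so their rules don't affect L(P).) The reachable rules are right-linear with at most one rule per (nonterminal, next-terminal) pair. Each input token forces the next rule, so parsing is deterministic.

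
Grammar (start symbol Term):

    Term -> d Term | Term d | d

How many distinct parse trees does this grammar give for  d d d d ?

Parse trees for d d d d:
  [Term d [Term d [Term d [Term d]]]]
  [Term d [Term d [Term [Term d] d]]]
  [Term d [Term [Term d [Term d]] d]]
  [Term d [Term [Term [Term d] d] d]]
  [Term [Term d [Term d [Term d]]] d]
  [Term [Term d [Term [Term d] d]] d]
  [Term [Term [Term d [Term d]] d] d]
  [Term [Term [Term [Term d] d] d] d]

8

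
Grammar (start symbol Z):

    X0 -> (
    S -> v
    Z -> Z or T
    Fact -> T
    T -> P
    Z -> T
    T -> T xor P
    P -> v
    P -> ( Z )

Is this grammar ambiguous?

Unambiguous

(X0, S, Fact are unreachable from Z, so their rules don't affect L(Z).) This is a standard precedence ladder (Z over T over P), with each level left-recursive on its own operator ('or' at Z, 'xor' at T). That structure is LR(1), hence unambiguous.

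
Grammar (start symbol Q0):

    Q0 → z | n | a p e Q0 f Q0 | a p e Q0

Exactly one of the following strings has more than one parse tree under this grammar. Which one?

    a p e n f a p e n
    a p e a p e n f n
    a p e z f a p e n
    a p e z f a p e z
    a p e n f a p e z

a p e a p e n f n

a p e n f a p e n: 1 tree
a p e a p e n f n: 2 trees
a p e z f a p e n: 1 tree
a p e z f a p e z: 1 tree
a p e n f a p e z: 1 tree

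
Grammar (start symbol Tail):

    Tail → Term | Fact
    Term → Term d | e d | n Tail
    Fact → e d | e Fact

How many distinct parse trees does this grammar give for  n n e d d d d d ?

Parse trees for n n e d d d d d (showing first 6 of 20):
  [Tail [Term [Term [Term [Term [Term n [Tail [Term n [Tail [Term e d]]]]] d] d] d] d]]
  [Tail [Term [Term [Term [Term [Term n [Tail [Term n [Tail [Fact e d]]]]] d] d] d] d]]
  [Tail [Term [Term [Term [Term n [Tail [Term [Term n [Tail [Term e d]]] d]]] d] d] d]]
  [Tail [Term [Term [Term [Term n [Tail [Term [Term n [Tail [Fact e d]]] d]]] d] d] d]]
  [Tail [Term [Term [Term [Term n [Tail [Term n [Tail [Term [Term e d] d]]]]] d] d] d]]
  [Tail [Term [Term [Term n [Tail [Term [Term [Term n [Tail [Term e d]]] d] d]]] d] d]]

20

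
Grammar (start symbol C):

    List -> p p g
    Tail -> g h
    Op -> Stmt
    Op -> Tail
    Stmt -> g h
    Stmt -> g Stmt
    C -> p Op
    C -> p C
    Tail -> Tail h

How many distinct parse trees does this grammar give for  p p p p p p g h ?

2

Parse trees for p p p p p p g h:
  [C p [C p [C p [C p [C p [C p [Op [Stmt g h]]]]]]]]
  [C p [C p [C p [C p [C p [C p [Op [Tail g h]]]]]]]]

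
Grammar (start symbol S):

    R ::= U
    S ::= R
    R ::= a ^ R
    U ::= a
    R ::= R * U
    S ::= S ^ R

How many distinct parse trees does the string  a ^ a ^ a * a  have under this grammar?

Parse trees for a ^ a ^ a * a:
  [S [R a ^ [R a ^ [R [R [U a]] * [U a]]]]]
  [S [R a ^ [R [R a ^ [R [U a]]] * [U a]]]]
  [S [R [R a ^ [R a ^ [R [U a]]]] * [U a]]]
  [S [S [R [U a]]] ^ [R a ^ [R [R [U a]] * [U a]]]]
  [S [S [R [U a]]] ^ [R [R a ^ [R [U a]]] * [U a]]]
  [S [S [R a ^ [R [U a]]]] ^ [R [R [U a]] * [U a]]]
  [S [S [S [R [U a]]] ^ [R [U a]]] ^ [R [R [U a]] * [U a]]]

7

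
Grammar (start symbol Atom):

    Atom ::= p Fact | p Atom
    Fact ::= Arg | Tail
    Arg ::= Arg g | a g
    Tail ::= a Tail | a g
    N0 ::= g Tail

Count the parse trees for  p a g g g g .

1

Parse trees for p a g g g g:
  [Atom p [Fact [Arg [Arg [Arg [Arg a g] g] g] g]]]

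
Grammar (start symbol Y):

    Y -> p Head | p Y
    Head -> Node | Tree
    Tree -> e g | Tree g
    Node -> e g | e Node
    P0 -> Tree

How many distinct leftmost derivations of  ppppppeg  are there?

Parse trees for ppppppeg:
  [Y p [Y p [Y p [Y p [Y p [Y p [Head [Node e g]]]]]]]]
  [Y p [Y p [Y p [Y p [Y p [Y p [Head [Tree e g]]]]]]]]

2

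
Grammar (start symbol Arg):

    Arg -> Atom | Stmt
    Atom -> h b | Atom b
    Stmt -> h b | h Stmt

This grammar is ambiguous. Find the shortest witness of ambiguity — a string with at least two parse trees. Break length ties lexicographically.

h b

length 2: h b has 2 parse trees

Two derivations of h b:
  Arg ⇒ Atom ⇒ h b
  Arg ⇒ Stmt ⇒ h b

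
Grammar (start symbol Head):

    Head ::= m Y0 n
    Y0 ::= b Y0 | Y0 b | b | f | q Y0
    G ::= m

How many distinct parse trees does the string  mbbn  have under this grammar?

2

Parse trees for mbbn:
  [Head m [Y0 b [Y0 b]] n]
  [Head m [Y0 [Y0 b] b] n]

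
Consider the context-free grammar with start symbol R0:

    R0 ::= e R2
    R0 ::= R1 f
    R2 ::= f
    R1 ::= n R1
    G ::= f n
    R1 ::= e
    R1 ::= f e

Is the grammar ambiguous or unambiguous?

Witness: e f

Derivation 1: R0 ⇒ e R2 ⇒ e f
Derivation 2: R0 ⇒ R1 f ⇒ e f

Two distinct leftmost derivations for the same string.

Ambiguous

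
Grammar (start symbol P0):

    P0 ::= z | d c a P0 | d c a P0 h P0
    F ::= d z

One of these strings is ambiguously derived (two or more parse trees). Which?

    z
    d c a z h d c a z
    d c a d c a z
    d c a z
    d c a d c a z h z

z: 1 tree
d c a z h d c a z: 1 tree
d c a d c a z: 1 tree
d c a z: 1 tree
d c a d c a z h z: 2 trees

d c a d c a z h z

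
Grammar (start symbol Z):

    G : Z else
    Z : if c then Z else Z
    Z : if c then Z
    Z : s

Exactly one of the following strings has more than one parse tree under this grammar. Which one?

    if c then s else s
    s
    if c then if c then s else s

if c then s else s: 1 tree
s: 1 tree
if c then if c then s else s: 2 trees

if c then if c then s else s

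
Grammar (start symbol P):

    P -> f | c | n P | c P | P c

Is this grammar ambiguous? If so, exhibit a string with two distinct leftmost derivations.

Witness: c c

Derivation 1: P ⇒ c P ⇒ c c
Derivation 2: P ⇒ P c ⇒ c c

Two distinct leftmost derivations for the same string.

Ambiguous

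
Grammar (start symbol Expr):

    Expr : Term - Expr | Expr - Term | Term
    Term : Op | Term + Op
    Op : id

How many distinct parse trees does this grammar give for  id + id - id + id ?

2

Parse trees for id + id - id + id:
  [Expr [Term [Term [Op id]] + [Op id]] - [Expr [Term [Term [Op id]] + [Op id]]]]
  [Expr [Expr [Term [Term [Op id]] + [Op id]]] - [Term [Term [Op id]] + [Op id]]]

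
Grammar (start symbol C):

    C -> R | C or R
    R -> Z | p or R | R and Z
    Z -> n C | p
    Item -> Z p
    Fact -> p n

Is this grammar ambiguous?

Ambiguous

Witness: p or p

Derivation 1: C ⇒ R ⇒ p or R ⇒ p or Z ⇒ p or p
Derivation 2: C ⇒ C or R ⇒ R or R ⇒ Z or R ⇒ p or R ⇒ p or Z ⇒ p or p

Two distinct leftmost derivations for the same string.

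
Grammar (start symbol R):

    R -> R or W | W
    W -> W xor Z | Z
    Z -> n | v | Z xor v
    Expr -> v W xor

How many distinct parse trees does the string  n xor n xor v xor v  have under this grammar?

4

Parse trees for n xor n xor v xor v:
  [R [W [W [Z n]] xor [Z [Z [Z n] xor v] xor v]]]
  [R [W [W [W [Z n]] xor [Z n]] xor [Z [Z v] xor v]]]
  [R [W [W [W [Z n]] xor [Z [Z n] xor v]] xor [Z v]]]
  [R [W [W [W [W [Z n]] xor [Z n]] xor [Z v]] xor [Z v]]]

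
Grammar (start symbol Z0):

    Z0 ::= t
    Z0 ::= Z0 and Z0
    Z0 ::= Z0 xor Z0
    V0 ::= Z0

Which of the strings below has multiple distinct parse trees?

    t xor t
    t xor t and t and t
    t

t xor t and t and t

t xor t: 1 tree
t xor t and t and t: 5 trees
t: 1 tree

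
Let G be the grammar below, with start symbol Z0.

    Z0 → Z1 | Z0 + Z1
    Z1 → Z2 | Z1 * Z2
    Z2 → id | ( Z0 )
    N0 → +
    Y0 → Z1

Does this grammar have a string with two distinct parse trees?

(N0, Y0 are unreachable from Z0, so their rules don't affect L(Z0).) The grammar is stratified — Z0 handles '+' (left-recursive), Z1 handles '*', Z2 atoms. Each operator has a fixed associativity and precedence level, so every string has one parse.

Unambiguous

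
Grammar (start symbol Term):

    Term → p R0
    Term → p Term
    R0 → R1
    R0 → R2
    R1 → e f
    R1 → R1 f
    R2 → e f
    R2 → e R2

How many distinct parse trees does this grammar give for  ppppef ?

2

Parse trees for ppppef:
  [Term p [Term p [Term p [Term p [R0 [R1 e f]]]]]]
  [Term p [Term p [Term p [Term p [R0 [R2 e f]]]]]]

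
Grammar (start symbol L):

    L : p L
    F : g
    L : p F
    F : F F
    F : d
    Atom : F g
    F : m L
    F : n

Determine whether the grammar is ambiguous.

Ambiguous

Witness: p d d d

Derivation 1: L ⇒ p F ⇒ p F F ⇒ p F F F ⇒ p d F F ⇒ p d d F ⇒ p d d d
Derivation 2: L ⇒ p F ⇒ p F F ⇒ p d F ⇒ p d F F ⇒ p d d F ⇒ p d d d

Two distinct leftmost derivations for the same string.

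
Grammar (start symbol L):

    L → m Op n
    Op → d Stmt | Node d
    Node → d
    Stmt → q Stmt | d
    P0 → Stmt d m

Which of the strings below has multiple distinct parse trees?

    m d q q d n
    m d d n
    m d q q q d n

m d d n

m d q q d n: 1 tree
m d d n: 2 trees
m d q q q d n: 1 tree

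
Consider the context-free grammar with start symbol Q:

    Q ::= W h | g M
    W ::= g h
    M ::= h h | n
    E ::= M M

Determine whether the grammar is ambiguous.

Ambiguous

Witness: g h h

Derivation 1: Q ⇒ W h ⇒ g h h
Derivation 2: Q ⇒ g M ⇒ g h h

Two distinct leftmost derivations for the same string.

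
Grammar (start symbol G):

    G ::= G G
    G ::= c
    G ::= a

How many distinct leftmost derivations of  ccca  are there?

Parse trees for ccca:
  [G [G c] [G [G c] [G [G c] [G a]]]]
  [G [G c] [G [G [G c] [G c]] [G a]]]
  [G [G [G c] [G c]] [G [G c] [G a]]]
  [G [G [G c] [G [G c] [G c]]] [G a]]
  [G [G [G [G c] [G c]] [G c]] [G a]]

5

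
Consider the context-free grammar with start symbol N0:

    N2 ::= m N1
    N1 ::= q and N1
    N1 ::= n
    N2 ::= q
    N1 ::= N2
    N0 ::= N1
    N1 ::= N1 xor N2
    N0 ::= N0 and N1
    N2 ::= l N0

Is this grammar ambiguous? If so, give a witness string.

Ambiguous

Witness: q and n

Derivation 1: N0 ⇒ N1 ⇒ q and N1 ⇒ q and n
Derivation 2: N0 ⇒ N0 and N1 ⇒ N1 and N1 ⇒ N2 and N1 ⇒ q and N1 ⇒ q and n

Two distinct leftmost derivations for the same string.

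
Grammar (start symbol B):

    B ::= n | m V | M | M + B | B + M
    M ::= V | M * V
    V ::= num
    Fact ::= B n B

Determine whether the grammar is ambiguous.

Ambiguous

Witness: num + num

Derivation 1: B ⇒ M + B ⇒ V + B ⇒ num + B ⇒ num + M ⇒ num + V ⇒ num + num
Derivation 2: B ⇒ B + M ⇒ M + M ⇒ V + M ⇒ num + M ⇒ num + V ⇒ num + num

Two distinct leftmost derivations for the same string.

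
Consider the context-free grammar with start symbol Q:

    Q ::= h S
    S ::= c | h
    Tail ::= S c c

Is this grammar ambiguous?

Only Q, S are reachable from Q; ignoring the rest: The reachable rules are right-linear with at most one rule per (nonterminal, next-terminal) pair. Each input token forces the next rule, so parsing is deterministic.

Unambiguous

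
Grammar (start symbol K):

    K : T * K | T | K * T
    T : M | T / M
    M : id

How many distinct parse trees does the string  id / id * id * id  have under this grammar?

4

Parse trees for id / id * id * id:
  [K [T [T [M id]] / [M id]] * [K [T [M id]] * [K [T [M id]]]]]
  [K [T [T [M id]] / [M id]] * [K [K [T [M id]]] * [T [M id]]]]
  [K [K [T [T [M id]] / [M id]] * [K [T [M id]]]] * [T [M id]]]
  [K [K [K [T [T [M id]] / [M id]]] * [T [M id]]] * [T [M id]]]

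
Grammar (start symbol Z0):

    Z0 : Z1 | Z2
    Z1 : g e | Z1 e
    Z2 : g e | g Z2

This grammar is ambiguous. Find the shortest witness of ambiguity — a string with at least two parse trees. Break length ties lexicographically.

g e

length 2: g e has 2 parse trees

Two derivations of g e:
  Z0 ⇒ Z1 ⇒ g e
  Z0 ⇒ Z2 ⇒ g e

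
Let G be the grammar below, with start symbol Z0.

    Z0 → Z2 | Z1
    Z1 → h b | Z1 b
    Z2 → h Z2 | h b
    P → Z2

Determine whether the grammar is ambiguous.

Ambiguous

Witness: h b

Derivation 1: Z0 ⇒ Z2 ⇒ h b
Derivation 2: Z0 ⇒ Z1 ⇒ h b

Two distinct leftmost derivations for the same string.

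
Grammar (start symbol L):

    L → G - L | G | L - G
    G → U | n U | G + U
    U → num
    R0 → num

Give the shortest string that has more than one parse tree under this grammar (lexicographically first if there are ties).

num - num

length 1: no string has ≥2 trees
length 2: no string has ≥2 trees
length 3: num - num has 2 parse trees

Two derivations of num - num:
  L ⇒ G - L ⇒ U - L ⇒ num - L ⇒ num - G ⇒ num - U ⇒ num - num
  L ⇒ L - G ⇒ G - G ⇒ U - G ⇒ num - G ⇒ num - U ⇒ num - num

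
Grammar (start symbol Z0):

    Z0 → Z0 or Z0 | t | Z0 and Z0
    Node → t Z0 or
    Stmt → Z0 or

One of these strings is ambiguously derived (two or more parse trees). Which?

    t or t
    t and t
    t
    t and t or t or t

t or t: 1 tree
t and t: 1 tree
t: 1 tree
t and t or t or t: 5 trees

t and t or t or t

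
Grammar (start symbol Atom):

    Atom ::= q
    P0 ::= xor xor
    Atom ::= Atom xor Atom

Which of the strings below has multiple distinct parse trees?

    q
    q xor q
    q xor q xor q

q: 1 tree
q xor q: 1 tree
q xor q xor q: 2 trees

q xor q xor q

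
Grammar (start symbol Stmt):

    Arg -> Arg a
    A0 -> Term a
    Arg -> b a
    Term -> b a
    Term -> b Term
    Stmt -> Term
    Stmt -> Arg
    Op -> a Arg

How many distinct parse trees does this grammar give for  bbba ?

Parse trees for bbba:
  [Stmt [Term b [Term b [Term b a]]]]

1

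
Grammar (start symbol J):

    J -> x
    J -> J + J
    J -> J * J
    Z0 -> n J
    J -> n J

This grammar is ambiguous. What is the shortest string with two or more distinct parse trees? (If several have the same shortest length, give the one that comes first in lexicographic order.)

length 1: no string has ≥2 trees
length 2: no string has ≥2 trees
length 3: no string has ≥2 trees
length 4: n x * x has 2 parse trees

Two derivations of n x * x:
  J ⇒ J * J ⇒ n J * J ⇒ n x * J ⇒ n x * x
  J ⇒ n J ⇒ n J * J ⇒ n x * J ⇒ n x * x

n x * x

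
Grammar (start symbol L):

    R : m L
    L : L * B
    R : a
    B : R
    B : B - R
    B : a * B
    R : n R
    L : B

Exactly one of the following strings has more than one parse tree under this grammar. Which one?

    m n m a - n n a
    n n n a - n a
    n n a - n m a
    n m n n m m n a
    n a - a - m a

m n m a - n n a

m n m a - n n a: 3 trees
n n n a - n a: 1 tree
n n a - n m a: 1 tree
n m n n m m n a: 1 tree
n a - a - m a: 1 tree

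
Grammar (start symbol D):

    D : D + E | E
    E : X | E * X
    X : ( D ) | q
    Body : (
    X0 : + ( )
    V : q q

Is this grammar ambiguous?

Unambiguous

Only D, E, X are reachable from D; ignoring the rest: This is a standard precedence ladder (D over E over X), with each level left-recursive on its own operator ('+' at D, '*' at E). That structure is LR(1), hence unambiguous.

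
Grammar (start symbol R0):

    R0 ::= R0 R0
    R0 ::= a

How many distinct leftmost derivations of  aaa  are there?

2

Parse trees for aaa:
  [R0 [R0 a] [R0 [R0 a] [R0 a]]]
  [R0 [R0 [R0 a] [R0 a]] [R0 a]]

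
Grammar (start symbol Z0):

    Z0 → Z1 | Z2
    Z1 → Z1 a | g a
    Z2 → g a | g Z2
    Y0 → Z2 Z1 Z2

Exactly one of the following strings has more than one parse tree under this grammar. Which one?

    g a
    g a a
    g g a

g a

g a: 2 trees
g a a: 1 tree
g g a: 1 tree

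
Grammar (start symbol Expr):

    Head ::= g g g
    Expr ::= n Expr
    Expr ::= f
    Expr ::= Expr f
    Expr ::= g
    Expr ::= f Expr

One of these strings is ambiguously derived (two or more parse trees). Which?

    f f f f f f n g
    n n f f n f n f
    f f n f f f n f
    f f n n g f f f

f f n n g f f f

f f f f f f n g: 1 tree
n n f f n f n f: 1 tree
f f n f f f n f: 1 tree
f f n n g f f f: 35 trees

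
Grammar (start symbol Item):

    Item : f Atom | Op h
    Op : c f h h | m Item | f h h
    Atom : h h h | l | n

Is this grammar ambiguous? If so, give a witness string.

Witness: f h h h

Derivation 1: Item ⇒ f Atom ⇒ f h h h
Derivation 2: Item ⇒ Op h ⇒ f h h h

Two distinct leftmost derivations for the same string.

Ambiguous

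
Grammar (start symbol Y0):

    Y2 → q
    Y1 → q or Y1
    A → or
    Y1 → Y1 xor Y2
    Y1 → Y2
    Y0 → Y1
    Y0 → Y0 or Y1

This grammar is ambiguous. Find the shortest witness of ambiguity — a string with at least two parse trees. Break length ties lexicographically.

length 1: no string has ≥2 trees
length 3: q or q has 2 parse trees

Two derivations of q or q:
  Y0 ⇒ Y1 ⇒ q or Y1 ⇒ q or Y2 ⇒ q or q
  Y0 ⇒ Y0 or Y1 ⇒ Y1 or Y1 ⇒ Y2 or Y1 ⇒ q or Y1 ⇒ q or Y2 ⇒ q or q

q or q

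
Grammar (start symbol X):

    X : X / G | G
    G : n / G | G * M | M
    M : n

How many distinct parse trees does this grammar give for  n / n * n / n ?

Parse trees for n / n * n / n:
  [X [X [X [G [M n]]] / [G [G [M n]] * [M n]]] / [G [M n]]]
  [X [X [G n / [G [G [M n]] * [M n]]]] / [G [M n]]]
  [X [X [G [G n / [G [M n]]] * [M n]]] / [G [M n]]]

3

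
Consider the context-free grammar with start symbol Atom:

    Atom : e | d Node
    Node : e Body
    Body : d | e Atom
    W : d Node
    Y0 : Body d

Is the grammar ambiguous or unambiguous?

Unambiguous

(W, Y0 are unreachable from Atom, so their rules don't affect L(Atom).) The reachable rules are right-linear with at most one rule per (nonterminal, next-terminal) pair. Each input token forces the next rule, so parsing is deterministic.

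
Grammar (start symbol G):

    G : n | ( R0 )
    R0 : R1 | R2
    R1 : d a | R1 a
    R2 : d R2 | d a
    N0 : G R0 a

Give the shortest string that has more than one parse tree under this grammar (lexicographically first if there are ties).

( d a )

length 1: no string has ≥2 trees
length 4: ( d a ) has 2 parse trees

Two derivations of ( d a ):
  G ⇒ ( R0 ) ⇒ ( R1 ) ⇒ ( d a )
  G ⇒ ( R0 ) ⇒ ( R2 ) ⇒ ( d a )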